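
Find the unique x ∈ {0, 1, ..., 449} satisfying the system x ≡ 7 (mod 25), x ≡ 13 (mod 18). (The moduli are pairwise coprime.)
The moduli 25, 18 are pairwise coprime, so by the CRT there is a unique solution mod 25·18 = 450.
Solve by successive substitution. Start with x ≡ 7 (mod 25).
  Combine with x ≡ 13 (mod 18): write x = 7 + 25·t and require 7 + 25·t ≡ 13 (mod 18), i.e. 25·t ≡ 13 − 7 ≡ 6 (mod 18). Since 25^(−1) ≡ 13 (mod 18) (25 ≡ 7 (mod 18)), t ≡ 13·6 ≡ 6 (mod 18). So x ≡ 7 + 25·6 = 157 (mod 450).
Unique solution in [0, 450): x = 157.

Final answer: x ≡ 157 (mod 450); the representative in [0, 450) is 157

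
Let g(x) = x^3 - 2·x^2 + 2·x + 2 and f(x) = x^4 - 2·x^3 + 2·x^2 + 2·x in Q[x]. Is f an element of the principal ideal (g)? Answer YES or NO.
In Q[x] the ideal (g) consists of all multiples of g, so f ∈ (g) iff g | f, i.e. iff the remainder of f on division by g is 0. Divide f by g (g is monic, so eliminate the leading term of the running remainder at each step):
  leading term x^4: subtract (x)·g(x) = x^4 - 2·x^3 + 2·x^2 + 2·x, leaving 0
The remainder is 0, so f(x) = g(x) · h(x) with h(x) = x. Hence g | f, i.e. f ∈ (g).

Final answer: YES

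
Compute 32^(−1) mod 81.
Apply the extended Euclidean algorithm to (81, 32), tracking rows (r, s, t) with s·81 + t·32 = r. Each division r_prev = q·r_cur + r_new produces the new row as (previous row) − q·(current row):
  row A: (81, 1, 0)   [1·81 + 0·32 = 81]
  row B: (32, 0, 1)   [0·81 + 1·32 = 32]
  81 = 2·32 + 17   → row C = row A − 2·row B = (17, 1, −2)   [check: 1·81 − 2·32 = 17]
  32 = 1·17 + 15   → row D = row B − 1·row C = (15, −1, 3)   [check: −1·81 + 3·32 = 15]
  17 = 1·15 + 2   → row E = row C − 1·row D = (2, 2, −5)   [check: 2·81 − 5·32 = 2]
  15 = 7·2 + 1   → row F = row D − 7·row E = (1, −15, 38)   [check: −15·81 + 38·32 = 1]
  2 = 2·1 + 0   → remainder 0, stop. gcd = 1 (last nonzero row F).
The gcd is 1, so 32 is invertible mod 81. The last nonzero row gives −15·81 + 38·32 = 1, so t = 38. So 32^(−1) ≡ 38 (mod 81). Verify: 32 · 38 = 1216 ≡ 1 (mod 81). ✓

Final answer: 32^(−1) ≡ 38 (mod 81)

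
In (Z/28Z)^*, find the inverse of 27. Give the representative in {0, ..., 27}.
Apply the extended Euclidean algorithm to (28, 27), tracking rows (r, s, t) with s·28 + t·27 = r. Each division r_prev = q·r_cur + r_new produces the new row as (previous row) − q·(current row):
  row A: (28, 1, 0)   [1·28 + 0·27 = 28]
  row B: (27, 0, 1)   [0·28 + 1·27 = 27]
  28 = 1·27 + 1   → row C = row A − 1·row B = (1, 1, −1)   [check: 1·28 − 1·27 = 1]
  27 = 27·1 + 0   → remainder 0, stop. gcd = 1 (last nonzero row C).
The gcd is 1, so 27 is invertible mod 28. The last nonzero row gives 1·28 − 1·27 = 1, so t = −1. So 27^(−1) ≡ −1 ≡ 27 (mod 28). Verify: 27 · 27 = 729 ≡ 1 (mod 28). ✓

Final answer: 27^(−1) ≡ 27 (mod 28)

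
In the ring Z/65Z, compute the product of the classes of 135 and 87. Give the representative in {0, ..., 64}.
Reduce the factors first: 135 ≡ 5, 87 ≡ 22 (mod 65), so 135 · 87 ≡ 5 · 22 (mod 65). 5 · 22 = 110. Dividing by 65: 110 = 1·65 + 45. So (135 · 87) mod 65 = 45.

Final answer: 45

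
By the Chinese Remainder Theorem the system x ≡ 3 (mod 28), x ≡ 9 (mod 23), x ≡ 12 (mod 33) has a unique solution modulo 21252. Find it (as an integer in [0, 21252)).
x ≡ 2355 (mod 21252); the representative in [0, 21252) is 2355

The moduli 28, 23, 33 are pairwise coprime, so by the CRT there is a unique solution mod 28·23·33 = 21252.
Solve by successive substitution. Start with x ≡ 3 (mod 28).
  Combine with x ≡ 9 (mod 23): write x = 3 + 28·t and require 3 + 28·t ≡ 9 (mod 23), i.e. 28·t ≡ 9 − 3 ≡ 6 (mod 23). Since 28^(−1) ≡ 14 (mod 23) (28 ≡ 5 (mod 23)), t ≡ 14·6 ≡ 15 (mod 23). So x ≡ 3 + 28·15 = 423 (mod 644).
  Combine with x ≡ 12 (mod 33): write x = 423 + 644·t and require 423 + 644·t ≡ 12 (mod 33), i.e. 644·t ≡ 12 − 423 ≡ 18 (mod 33). Since 644^(−1) ≡ 2 (mod 33) (644 ≡ 17 (mod 33)), t ≡ 2·18 ≡ 3 (mod 33). So x ≡ 423 + 644·3 = 2355 (mod 21252).
Unique solution in [0, 21252): x = 2355.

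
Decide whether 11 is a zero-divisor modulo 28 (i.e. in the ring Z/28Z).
gcd(11, 28) = 1, so 11 is a unit in Z/28Z (it has a multiplicative inverse). A unit cannot be a zero-divisor: if 11·b ≡ 0 then multiplying both sides by 11^(−1) gives b ≡ 0. So 11 is not a zero-divisor.

Final answer: NO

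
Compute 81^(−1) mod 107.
Apply the extended Euclidean algorithm to (107, 81), tracking rows (r, s, t) with s·107 + t·81 = r. Each division r_prev = q·r_cur + r_new produces the new row as (previous row) − q·(current row):
  row A: (107, 1, 0)   [1·107 + 0·81 = 107]
  row B: (81, 0, 1)   [0·107 + 1·81 = 81]
  107 = 1·81 + 26   → row C = row A − 1·row B = (26, 1, −1)   [check: 1·107 − 1·81 = 26]
  81 = 3·26 + 3   → row D = row B − 3·row C = (3, −3, 4)   [check: −3·107 + 4·81 = 3]
  26 = 8·3 + 2   → row E = row C − 8·row D = (2, 25, −33)   [check: 25·107 − 33·81 = 2]
  3 = 1·2 + 1   → row F = row D − 1·row E = (1, −28, 37)   [check: −28·107 + 37·81 = 1]
  2 = 2·1 + 0   → remainder 0, stop. gcd = 1 (last nonzero row F).
The gcd is 1, so 81 is invertible mod 107. The last nonzero row gives −28·107 + 37·81 = 1, so t = 37. So 81^(−1) ≡ 37 (mod 107). Verify: 81 · 37 = 2997 ≡ 1 (mod 107). ✓

Final answer: 81^(−1) ≡ 37 (mod 107)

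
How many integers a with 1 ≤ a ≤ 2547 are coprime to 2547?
1692

The number of a ∈ {1, ..., 2547} with gcd(a, 2547) = 1 is by definition Euler's totient φ(2547). φ is multiplicative, with φ(p^e) = p^e − p^(e−1). Factorise 2547 = 3^2 · 283. Then
  φ(2547) = (3^2 − 3^1) · (283 − 1) = 6 · 282 = 1692.
So there are 1692 such integers.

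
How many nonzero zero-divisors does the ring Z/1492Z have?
In Z/1492Z each nonzero element is either a unit (gcd with 1492 is 1) or a zero-divisor (gcd > 1). The number of units is φ(1492): factorise 1492 = 2^2 · 373, so φ(1492) = (2^2 − 2^1) · (373 − 1) = 2 · 372 = 744. The nonzero elements number 1492 − 1 = 1491. Hence the nonzero zero-divisors number 1491 − 744 = 747.

Final answer: Z/1492Z has 747 nonzero zero-divisors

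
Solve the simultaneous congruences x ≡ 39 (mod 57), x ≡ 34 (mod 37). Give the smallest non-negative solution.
x ≡ 552 (mod 2109); the representative in [0, 2109) is 552

The moduli 57, 37 are pairwise coprime, so by the CRT there is a unique solution mod 57·37 = 2109.
Solve by successive substitution. Start with x ≡ 39 (mod 57).
  Combine with x ≡ 34 (mod 37): write x = 39 + 57·t and require 39 + 57·t ≡ 34 (mod 37), i.e. 57·t ≡ 34 − 39 ≡ 32 (mod 37). Since 57^(−1) ≡ 13 (mod 37) (57 ≡ 20 (mod 37)), t ≡ 13·32 ≡ 9 (mod 37). So x ≡ 39 + 57·9 = 552 (mod 2109).
Unique solution in [0, 2109): x = 552.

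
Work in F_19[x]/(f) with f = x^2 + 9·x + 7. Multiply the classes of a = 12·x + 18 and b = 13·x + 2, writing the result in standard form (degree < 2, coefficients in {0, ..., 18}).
Multiply as integer polynomials: a · b = 156·x^2 + 258·x + 36. Reducing coefficients mod 19: a · b ≡ 4·x^2 + 11·x + 17. Now divide by f(x) = x^2 + 9·x + 7 in F_19[x], eliminating the leading term at each step:
  leading term 4·x^2: subtract (4)·f(x) = 4·x^2 + 17·x + 9, leaving 13·x + 8 (coefficients mod 19)
The degree is now < 2, so this is the remainder. Hence a · b ≡ 13·x + 8 in F_19[x]/(f).

Final answer: a · b ≡ 13·x + 8 (mod f(x))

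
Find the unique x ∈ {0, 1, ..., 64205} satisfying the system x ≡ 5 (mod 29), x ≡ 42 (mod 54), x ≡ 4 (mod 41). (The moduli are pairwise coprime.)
The moduli 29, 54, 41 are pairwise coprime, so by the CRT there is a unique solution mod 29·54·41 = 64206.
Solve by successive substitution. Start with x ≡ 5 (mod 29).
  Combine with x ≡ 42 (mod 54): write x = 5 + 29·t and require 5 + 29·t ≡ 42 (mod 54), i.e. 29·t ≡ 42 − 5 ≡ 37 (mod 54). Since 29^(−1) ≡ 41 (mod 54), t ≡ 41·37 ≡ 5 (mod 54). So x ≡ 5 + 29·5 = 150 (mod 1566).
  Combine with x ≡ 4 (mod 41): write x = 150 + 1566·t and require 150 + 1566·t ≡ 4 (mod 41), i.e. 1566·t ≡ 4 − 150 ≡ 18 (mod 41). Since 1566^(−1) ≡ 36 (mod 41) (1566 ≡ 8 (mod 41)), t ≡ 36·18 ≡ 33 (mod 41). So x ≡ 150 + 1566·33 = 51828 (mod 64206).
Unique solution in [0, 64206): x = 51828.

Final answer: x ≡ 51828 (mod 64206); the representative in [0, 64206) is 51828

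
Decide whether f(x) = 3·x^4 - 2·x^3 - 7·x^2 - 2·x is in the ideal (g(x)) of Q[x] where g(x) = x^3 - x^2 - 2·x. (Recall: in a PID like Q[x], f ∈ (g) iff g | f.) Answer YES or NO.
YES

In Q[x] the ideal (g) consists of all multiples of g, so f ∈ (g) iff g | f, i.e. iff the remainder of f on division by g is 0. Divide f by g (g is monic, so eliminate the leading term of the running remainder at each step):
  leading term 3·x^4: subtract (3·x)·g(x) = 3·x^4 - 3·x^3 - 6·x^2, leaving x^3 - x^2 - 2·x
  leading term x^3: subtract (1)·g(x) = x^3 - x^2 - 2·x, leaving 0
The remainder is 0, so f(x) = g(x) · h(x) with h(x) = 3·x + 1. Hence g | f, i.e. f ∈ (g).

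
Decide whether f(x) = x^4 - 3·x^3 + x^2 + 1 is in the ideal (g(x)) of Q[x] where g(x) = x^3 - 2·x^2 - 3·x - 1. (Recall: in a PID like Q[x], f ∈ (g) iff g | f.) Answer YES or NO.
In Q[x] the ideal (g) consists of all multiples of g, so f ∈ (g) iff g | f, i.e. iff the remainder of f on division by g is 0. Divide f by g (g is monic, so eliminate the leading term of the running remainder at each step):
  leading term x^4: subtract (x)·g(x) = x^4 - 2·x^3 - 3·x^2 - x, leaving -x^3 + 4·x^2 + x + 1
  leading term -x^3: subtract (-1)·g(x) = -x^3 + 2·x^2 + 3·x + 1, leaving 2·x^2 - 2·x
The remainder r(x) = 2·x^2 - 2·x ≠ 0 (and deg r < deg g), so g ∤ f, i.e. f ∉ (g).

Final answer: NO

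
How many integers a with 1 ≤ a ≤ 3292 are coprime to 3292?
1644

The number of a ∈ {1, ..., 3292} with gcd(a, 3292) = 1 is by definition Euler's totient φ(3292). φ is multiplicative, with φ(p^e) = p^e − p^(e−1). Factorise 3292 = 2^2 · 823. Then
  φ(3292) = (2^2 − 2^1) · (823 − 1) = 2 · 822 = 1644.
So there are 1644 such integers.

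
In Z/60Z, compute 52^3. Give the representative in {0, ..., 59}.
28

Use repeated squaring. Binary(3) = 11. Walk through the bits of the exponent 3 left-to-right: at each bit after the leading one, square the running value, then multiply by 52 if the bit is 1 (always reducing mod 60):
  bit 1 = 1 (leading): start with 52.
  bit 2 = 1: square 52^2 = 2704 ≡ 4; bit is 1, so multiply 4·52 = 208 ≡ 28 (mod 60).
Final value: 52^3 ≡ 28 (mod 60).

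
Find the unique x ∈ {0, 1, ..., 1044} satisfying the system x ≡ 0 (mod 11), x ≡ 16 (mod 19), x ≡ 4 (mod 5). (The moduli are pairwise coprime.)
x ≡ 814 (mod 1045); the representative in [0, 1045) is 814

The moduli 11, 19, 5 are pairwise coprime, so by the CRT there is a unique solution mod 11·19·5 = 1045.
Solve by successive substitution. Start with x ≡ 0 (mod 11).
  Combine with x ≡ 16 (mod 19): write x = 11·t and require 11·t ≡ 16 (mod 19). Since 11^(−1) ≡ 7 (mod 19), t ≡ 7·16 ≡ 17 (mod 19). So x ≡ 11·17 = 187 (mod 209).
  Combine with x ≡ 4 (mod 5): write x = 187 + 209·t and require 187 + 209·t ≡ 4 (mod 5), i.e. 209·t ≡ 4 − 187 ≡ 2 (mod 5). Since 209^(−1) ≡ 4 (mod 5) (209 ≡ 4 (mod 5)), t ≡ 4·2 ≡ 3 (mod 5). So x ≡ 187 + 209·3 = 814 (mod 1045).
Unique solution in [0, 1045): x = 814.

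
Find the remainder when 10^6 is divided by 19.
11

Use repeated squaring. Binary(6) = 110. Walk through the bits of the exponent 6 left-to-right: at each bit after the leading one, square the running value, then multiply by 10 if the bit is 1 (always reducing mod 19):
  bit 1 = 1 (leading): start with 10.
  bit 2 = 1: square 10^2 = 100 ≡ 5; bit is 1, so multiply 5·10 = 50 ≡ 12 (mod 19).
  bit 3 = 0: square 12^2 = 144 ≡ 11 (mod 19).
Final value: 10^6 ≡ 11 (mod 19).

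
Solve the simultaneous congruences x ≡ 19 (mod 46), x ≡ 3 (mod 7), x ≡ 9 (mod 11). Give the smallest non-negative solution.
x ≡ 801 (mod 3542); the representative in [0, 3542) is 801

The moduli 46, 7, 11 are pairwise coprime, so by the CRT there is a unique solution mod 46·7·11 = 3542.
Solve by successive substitution. Start with x ≡ 19 (mod 46).
  Combine with x ≡ 3 (mod 7): write x = 19 + 46·t and require 19 + 46·t ≡ 3 (mod 7), i.e. 46·t ≡ 3 − 19 ≡ 5 (mod 7). Since 46^(−1) ≡ 2 (mod 7) (46 ≡ 4 (mod 7)), t ≡ 2·5 ≡ 3 (mod 7). So x ≡ 19 + 46·3 = 157 (mod 322).
  Combine with x ≡ 9 (mod 11): write x = 157 + 322·t and require 157 + 322·t ≡ 9 (mod 11), i.e. 322·t ≡ 9 − 157 ≡ 6 (mod 11). Since 322^(−1) ≡ 4 (mod 11) (322 ≡ 3 (mod 11)), t ≡ 4·6 ≡ 2 (mod 11). So x ≡ 157 + 322·2 = 801 (mod 3542).
Unique solution in [0, 3542): x = 801.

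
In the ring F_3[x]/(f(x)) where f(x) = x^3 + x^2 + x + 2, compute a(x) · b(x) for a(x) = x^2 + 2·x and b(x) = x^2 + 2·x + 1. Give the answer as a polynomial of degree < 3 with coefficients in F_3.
Multiply as integer polynomials: a · b = x^4 + 4·x^3 + 5·x^2 + 2·x. Reducing coefficients mod 3: a · b ≡ x^4 + x^3 + 2·x^2 + 2·x. Now divide by f(x) = x^3 + x^2 + x + 2 in F_3[x], eliminating the leading term at each step:
  leading term x^4: subtract (x)·f(x) = x^4 + x^3 + x^2 + 2·x, leaving x^2 (coefficients mod 3)
The degree is now < 3, so this is the remainder. Hence a · b ≡ x^2 in F_3[x]/(f).

Final answer: a · b ≡ x^2 (mod f(x))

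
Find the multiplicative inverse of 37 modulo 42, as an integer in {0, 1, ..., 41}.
Apply the extended Euclidean algorithm to (42, 37), tracking rows (r, s, t) with s·42 + t·37 = r. Each division r_prev = q·r_cur + r_new produces the new row as (previous row) − q·(current row):
  row A: (42, 1, 0)   [1·42 + 0·37 = 42]
  row B: (37, 0, 1)   [0·42 + 1·37 = 37]
  42 = 1·37 + 5   → row C = row A − 1·row B = (5, 1, −1)   [check: 1·42 − 1·37 = 5]
  37 = 7·5 + 2   → row D = row B − 7·row C = (2, −7, 8)   [check: −7·42 + 8·37 = 2]
  5 = 2·2 + 1   → row E = row C − 2·row D = (1, 15, −17)   [check: 15·42 − 17·37 = 1]
  2 = 2·1 + 0   → remainder 0, stop. gcd = 1 (last nonzero row E).
The gcd is 1, so 37 is invertible mod 42. The last nonzero row gives 15·42 − 17·37 = 1, so t = −17. So 37^(−1) ≡ −17 ≡ 25 (mod 42). Verify: 37 · 25 = 925 ≡ 1 (mod 42). ✓

Final answer: 37^(−1) ≡ 25 (mod 42)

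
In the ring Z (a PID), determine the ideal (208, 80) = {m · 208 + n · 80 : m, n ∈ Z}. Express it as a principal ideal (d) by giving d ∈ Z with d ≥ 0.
(208, 80) = (16); d = 16

In the PID Z, (a, b) is generated by gcd(a, b). Compute gcd(208, 80) with the extended Euclidean algorithm, tracking rows (r, s, t) with s·208 + t·80 = r:
  row A: (208, 1, 0)   [1·208 + 0·80 = 208]
  row B: (80, 0, 1)   [0·208 + 1·80 = 80]
  208 = 2·80 + 48   → row C = row A − 2·row B = (48, 1, −2)   [check: 1·208 − 2·80 = 48]
  80 = 1·48 + 32   → row D = row B − 1·row C = (32, −1, 3)   [check: −1·208 + 3·80 = 32]
  48 = 1·32 + 16   → row E = row C − 1·row D = (16, 2, −5)   [check: 2·208 − 5·80 = 16]
  32 = 2·16 + 0   → remainder 0, stop. gcd = 16 (last nonzero row E).
So gcd(208, 80) = 16, with Bézout identity 2·208 − 5·80 = 16. Containment (⊇): the Bézout identity exhibits 16 as an element of (208, 80), giving (16) ⊆ (208, 80). Containment (⊆): since 16 | 208 and 16 | 80 (208 = 16·13, 80 = 16·5), every Z-linear combination of 208 and 80 is divisible by 16, so (208, 80) ⊆ (16). Therefore (208, 80) = (16), d = 16.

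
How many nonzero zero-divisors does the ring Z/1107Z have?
Z/1107Z has 386 nonzero zero-divisors

In Z/1107Z each nonzero element is either a unit (gcd with 1107 is 1) or a zero-divisor (gcd > 1). The number of units is φ(1107): factorise 1107 = 3^3 · 41, so φ(1107) = (3^3 − 3^2) · (41 − 1) = 18 · 40 = 720. The nonzero elements number 1107 − 1 = 1106. Hence the nonzero zero-divisors number 1106 − 720 = 386.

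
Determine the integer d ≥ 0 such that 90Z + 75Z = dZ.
In the PID Z, (a, b) is generated by gcd(a, b). Compute gcd(90, 75) with the extended Euclidean algorithm, tracking rows (r, s, t) with s·90 + t·75 = r:
  row A: (90, 1, 0)   [1·90 + 0·75 = 90]
  row B: (75, 0, 1)   [0·90 + 1·75 = 75]
  90 = 1·75 + 15   → row C = row A − 1·row B = (15, 1, −1)   [check: 1·90 − 1·75 = 15]
  75 = 5·15 + 0   → remainder 0, stop. gcd = 15 (last nonzero row C).
So gcd(90, 75) = 15, with Bézout identity 1·90 − 1·75 = 15. Containment (⊇): the Bézout identity exhibits 15 as an element of (90, 75), giving (15) ⊆ (90, 75). Containment (⊆): since 15 | 90 and 15 | 75 (90 = 15·6, 75 = 15·5), every Z-linear combination of 90 and 75 is divisible by 15, so (90, 75) ⊆ (15). Therefore (90, 75) = (15), d = 15.

Final answer: (90, 75) = (15); d = 15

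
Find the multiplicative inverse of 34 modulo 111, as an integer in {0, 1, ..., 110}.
34^(−1) ≡ 49 (mod 111)

Apply the extended Euclidean algorithm to (111, 34), tracking rows (r, s, t) with s·111 + t·34 = r. Each division r_prev = q·r_cur + r_new produces the new row as (previous row) − q·(current row):
  row A: (111, 1, 0)   [1·111 + 0·34 = 111]
  row B: (34, 0, 1)   [0·111 + 1·34 = 34]
  111 = 3·34 + 9   → row C = row A − 3·row B = (9, 1, −3)   [check: 1·111 − 3·34 = 9]
  34 = 3·9 + 7   → row D = row B − 3·row C = (7, −3, 10)   [check: −3·111 + 10·34 = 7]
  9 = 1·7 + 2   → row E = row C − 1·row D = (2, 4, −13)   [check: 4·111 − 13·34 = 2]
  7 = 3·2 + 1   → row F = row D − 3·row E = (1, −15, 49)   [check: −15·111 + 49·34 = 1]
  2 = 2·1 + 0   → remainder 0, stop. gcd = 1 (last nonzero row F).
The gcd is 1, so 34 is invertible mod 111. The last nonzero row gives −15·111 + 49·34 = 1, so t = 49. So 34^(−1) ≡ 49 (mod 111). Verify: 34 · 49 = 1666 ≡ 1 (mod 111). ✓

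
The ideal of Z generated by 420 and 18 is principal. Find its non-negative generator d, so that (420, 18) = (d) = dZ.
(420, 18) = (6); d = 6

In the PID Z, (a, b) is generated by gcd(a, b). Compute gcd(420, 18) with the extended Euclidean algorithm, tracking rows (r, s, t) with s·420 + t·18 = r:
  row A: (420, 1, 0)   [1·420 + 0·18 = 420]
  row B: (18, 0, 1)   [0·420 + 1·18 = 18]
  420 = 23·18 + 6   → row C = row A − 23·row B = (6, 1, −23)   [check: 1·420 − 23·18 = 6]
  18 = 3·6 + 0   → remainder 0, stop. gcd = 6 (last nonzero row C).
So gcd(420, 18) = 6, with Bézout identity 1·420 − 23·18 = 6. Containment (⊇): the Bézout identity exhibits 6 as an element of (420, 18), giving (6) ⊆ (420, 18). Containment (⊆): since 6 | 420 and 6 | 18 (420 = 6·70, 18 = 6·3), every Z-linear combination of 420 and 18 is divisible by 6, so (420, 18) ⊆ (6). Therefore (420, 18) = (6), d = 6.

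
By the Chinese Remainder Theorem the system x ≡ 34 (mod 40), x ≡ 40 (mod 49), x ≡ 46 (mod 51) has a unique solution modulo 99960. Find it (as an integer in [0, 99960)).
x ≡ 97354 (mod 99960); the representative in [0, 99960) is 97354

The moduli 40, 49, 51 are pairwise coprime, so by the CRT there is a unique solution mod 40·49·51 = 99960.
Solve by successive substitution. Start with x ≡ 34 (mod 40).
  Combine with x ≡ 40 (mod 49): write x = 34 + 40·t and require 34 + 40·t ≡ 40 (mod 49), i.e. 40·t ≡ 40 − 34 ≡ 6 (mod 49). Since 40^(−1) ≡ 38 (mod 49), t ≡ 38·6 ≡ 32 (mod 49). So x ≡ 34 + 40·32 = 1314 (mod 1960).
  Combine with x ≡ 46 (mod 51): write x = 1314 + 1960·t and require 1314 + 1960·t ≡ 46 (mod 51), i.e. 1960·t ≡ 46 − 1314 ≡ 7 (mod 51). Since 1960^(−1) ≡ 7 (mod 51) (1960 ≡ 22 (mod 51)), t ≡ 7·7 ≡ 49 (mod 51). So x ≡ 1314 + 1960·49 = 97354 (mod 99960).
Unique solution in [0, 99960): x = 97354.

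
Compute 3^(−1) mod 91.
3^(−1) ≡ 61 (mod 91)

Apply the extended Euclidean algorithm to (91, 3), tracking rows (r, s, t) with s·91 + t·3 = r. Each division r_prev = q·r_cur + r_new produces the new row as (previous row) − q·(current row):
  row A: (91, 1, 0)   [1·91 + 0·3 = 91]
  row B: (3, 0, 1)   [0·91 + 1·3 = 3]
  91 = 30·3 + 1   → row C = row A − 30·row B = (1, 1, −30)   [check: 1·91 − 30·3 = 1]
  3 = 3·1 + 0   → remainder 0, stop. gcd = 1 (last nonzero row C).
The gcd is 1, so 3 is invertible mod 91. The last nonzero row gives 1·91 − 30·3 = 1, so t = −30. So 3^(−1) ≡ −30 ≡ 61 (mod 91). Verify: 3 · 61 = 183 ≡ 1 (mod 91). ✓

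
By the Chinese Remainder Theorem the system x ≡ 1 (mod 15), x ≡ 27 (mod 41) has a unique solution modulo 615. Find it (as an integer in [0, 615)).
x ≡ 601 (mod 615); the representative in [0, 615) is 601

The moduli 15, 41 are pairwise coprime, so by the CRT there is a unique solution mod 15·41 = 615.
Solve by successive substitution. Start with x ≡ 1 (mod 15).
  Combine with x ≡ 27 (mod 41): write x = 1 + 15·t and require 1 + 15·t ≡ 27 (mod 41), i.e. 15·t ≡ 27 − 1 ≡ 26 (mod 41). Since 15^(−1) ≡ 11 (mod 41), t ≡ 11·26 ≡ 40 (mod 41). So x ≡ 1 + 15·40 = 601 (mod 615).
Unique solution in [0, 615): x = 601.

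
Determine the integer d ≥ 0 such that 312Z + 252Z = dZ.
(312, 252) = (12); d = 12

In the PID Z, (a, b) is generated by gcd(a, b). Compute gcd(312, 252) with the extended Euclidean algorithm, tracking rows (r, s, t) with s·312 + t·252 = r:
  row A: (312, 1, 0)   [1·312 + 0·252 = 312]
  row B: (252, 0, 1)   [0·312 + 1·252 = 252]
  312 = 1·252 + 60   → row C = row A − 1·row B = (60, 1, −1)   [check: 1·312 − 1·252 = 60]
  252 = 4·60 + 12   → row D = row B − 4·row C = (12, −4, 5)   [check: −4·312 + 5·252 = 12]
  60 = 5·12 + 0   → remainder 0, stop. gcd = 12 (last nonzero row D).
So gcd(312, 252) = 12, with Bézout identity −4·312 + 5·252 = 12. Containment (⊇): the Bézout identity exhibits 12 as an element of (312, 252), giving (12) ⊆ (312, 252). Containment (⊆): since 12 | 312 and 12 | 252 (312 = 12·26, 252 = 12·21), every Z-linear combination of 312 and 252 is divisible by 12, so (312, 252) ⊆ (12). Therefore (312, 252) = (12), d = 12.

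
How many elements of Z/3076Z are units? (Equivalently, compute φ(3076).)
An element a ∈ Z/3076Z is a unit iff gcd(a, 3076) = 1, so the number of units is φ(3076). φ is multiplicative, with φ(p^e) = p^e − p^(e−1). Factorise 3076 = 2^2 · 769. Then
  φ(3076) = (2^2 − 2^1) · (769 − 1) = 2 · 768 = 1536.

Final answer: Z/3076Z has φ(3076) = 1536 units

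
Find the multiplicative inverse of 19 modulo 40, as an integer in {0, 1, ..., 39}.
Apply the extended Euclidean algorithm to (40, 19), tracking rows (r, s, t) with s·40 + t·19 = r. Each division r_prev = q·r_cur + r_new produces the new row as (previous row) − q·(current row):
  row A: (40, 1, 0)   [1·40 + 0·19 = 40]
  row B: (19, 0, 1)   [0·40 + 1·19 = 19]
  40 = 2·19 + 2   → row C = row A − 2·row B = (2, 1, −2)   [check: 1·40 − 2·19 = 2]
  19 = 9·2 + 1   → row D = row B − 9·row C = (1, −9, 19)   [check: −9·40 + 19·19 = 1]
  2 = 2·1 + 0   → remainder 0, stop. gcd = 1 (last nonzero row D).
The gcd is 1, so 19 is invertible mod 40. The last nonzero row gives −9·40 + 19·19 = 1, so t = 19. So 19^(−1) ≡ 19 (mod 40). Verify: 19 · 19 = 361 ≡ 1 (mod 40). ✓

Final answer: 19^(−1) ≡ 19 (mod 40)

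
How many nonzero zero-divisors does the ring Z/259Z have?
In Z/259Z each nonzero element is either a unit (gcd with 259 is 1) or a zero-divisor (gcd > 1). The number of units is φ(259): factorise 259 = 7 · 37, so φ(259) = (7 − 1) · (37 − 1) = 6 · 36 = 216. The nonzero elements number 259 − 1 = 258. Hence the nonzero zero-divisors number 258 − 216 = 42.

Final answer: Z/259Z has 42 nonzero zero-divisors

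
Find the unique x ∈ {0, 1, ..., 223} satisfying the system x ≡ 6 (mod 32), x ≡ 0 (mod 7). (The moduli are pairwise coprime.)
The moduli 32, 7 are pairwise coprime, so by the CRT there is a unique solution mod 32·7 = 224.
Solve by successive substitution. Start with x ≡ 6 (mod 32).
  Combine with x ≡ 0 (mod 7): write x = 6 + 32·t and require 6 + 32·t ≡ 0 (mod 7), i.e. 32·t ≡ 0 − 6 ≡ 1 (mod 7). Since 32^(−1) ≡ 2 (mod 7) (32 ≡ 4 (mod 7)), t ≡ 2·1 ≡ 2 (mod 7). So x ≡ 6 + 32·2 = 70 (mod 224).
Unique solution in [0, 224): x = 70.

Final answer: x ≡ 70 (mod 224); the representative in [0, 224) is 70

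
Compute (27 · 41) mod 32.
19

Reduce the factors first: 41 ≡ 9 (mod 32), so 27 · 41 ≡ 27 · 9 (mod 32). 27 · 9 = 243. Dividing by 32: 243 = 7·32 + 19. So (27 · 41) mod 32 = 19.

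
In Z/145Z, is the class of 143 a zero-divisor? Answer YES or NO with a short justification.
NO

gcd(143, 145) = 1, so 143 is a unit in Z/145Z (it has a multiplicative inverse). A unit cannot be a zero-divisor: if 143·b ≡ 0 then multiplying both sides by 143^(−1) gives b ≡ 0. So 143 is not a zero-divisor.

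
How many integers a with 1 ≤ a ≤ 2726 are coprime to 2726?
1288

The number of a ∈ {1, ..., 2726} with gcd(a, 2726) = 1 is by definition Euler's totient φ(2726). φ is multiplicative, with φ(p^e) = p^e − p^(e−1). Factorise 2726 = 2 · 29 · 47. Then
  φ(2726) = (2 − 1) · (29 − 1) · (47 − 1) = 1 · 28 · 46 = 1288.
So there are 1288 such integers.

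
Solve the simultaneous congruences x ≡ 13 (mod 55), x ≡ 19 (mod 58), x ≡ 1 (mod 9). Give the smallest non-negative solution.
x ≡ 6283 (mod 28710); the representative in [0, 28710) is 6283

The moduli 55, 58, 9 are pairwise coprime, so by the CRT there is a unique solution mod 55·58·9 = 28710.
Solve by successive substitution. Start with x ≡ 13 (mod 55).
  Combine with x ≡ 19 (mod 58): write x = 13 + 55·t and require 13 + 55·t ≡ 19 (mod 58), i.e. 55·t ≡ 19 − 13 ≡ 6 (mod 58). Since 55^(−1) ≡ 19 (mod 58), t ≡ 19·6 ≡ 56 (mod 58). So x ≡ 13 + 55·56 = 3093 (mod 3190).
  Combine with x ≡ 1 (mod 9): write x = 3093 + 3190·t and require 3093 + 3190·t ≡ 1 (mod 9), i.e. 3190·t ≡ 1 − 3093 ≡ 4 (mod 9). Since 3190^(−1) ≡ 7 (mod 9) (3190 ≡ 4 (mod 9)), t ≡ 7·4 ≡ 1 (mod 9). So x ≡ 3093 + 3190·1 = 6283 (mod 28710).
Unique solution in [0, 28710): x = 6283.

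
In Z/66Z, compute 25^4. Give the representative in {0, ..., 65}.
37

Use repeated squaring. Binary(4) = 100. Walk through the bits of the exponent 4 left-to-right: at each bit after the leading one, square the running value, then multiply by 25 if the bit is 1 (always reducing mod 66):
  bit 1 = 1 (leading): start with 25.
  bit 2 = 0: square 25^2 = 625 ≡ 31 (mod 66).
  bit 3 = 0: square 31^2 = 961 ≡ 37 (mod 66).
Final value: 25^4 ≡ 37 (mod 66).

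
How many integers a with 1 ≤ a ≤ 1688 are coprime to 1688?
840

The number of a ∈ {1, ..., 1688} with gcd(a, 1688) = 1 is by definition Euler's totient φ(1688). φ is multiplicative, with φ(p^e) = p^e − p^(e−1). Factorise 1688 = 2^3 · 211. Then
  φ(1688) = (2^3 − 2^2) · (211 − 1) = 4 · 210 = 840.
So there are 840 such integers.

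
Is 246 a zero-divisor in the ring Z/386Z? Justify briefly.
YES

gcd(246, 386) = 2 > 1, so 246 is not a unit in Z/386Z. In Z/nZ every nonzero non-unit is a zero-divisor: explicitly, take b = 386/gcd = 193 ≠ 0 (mod 386); then 246·193 = 47478 = 123·386, i.e. 246·193 ≡ 0 (mod 386). So 246 is a zero-divisor.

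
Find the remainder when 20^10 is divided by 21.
Use repeated squaring. Binary(10) = 1010. Walk through the bits of the exponent 10 left-to-right: at each bit after the leading one, square the running value, then multiply by 20 if the bit is 1 (always reducing mod 21):
  bit 1 = 1 (leading): start with 20.
  bit 2 = 0: square 20^2 = 400 ≡ 1 (mod 21).
  bit 3 = 1: square 1^2 = 1; bit is 1, so multiply 1·20 = 20 (mod 21).
  bit 4 = 0: square 20^2 = 400 ≡ 1 (mod 21).
Final value: 20^10 ≡ 1 (mod 21).

Final answer: 1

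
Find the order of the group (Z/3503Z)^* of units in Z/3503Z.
(Z/3503Z)^* consists of the classes a with gcd(a, 3503) = 1, so its order is φ(3503). φ is multiplicative, with φ(p^e) = p^e − p^(e−1). Factorise 3503 = 31 · 113. Then
  φ(3503) = (31 − 1) · (113 − 1) = 30 · 112 = 3360.
Thus |(Z/3503Z)^*| = 3360.

Final answer: |(Z/3503Z)^*| = 3360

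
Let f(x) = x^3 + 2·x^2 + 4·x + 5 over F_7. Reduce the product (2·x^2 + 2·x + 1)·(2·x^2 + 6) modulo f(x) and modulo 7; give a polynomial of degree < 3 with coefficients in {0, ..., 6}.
Multiply as integer polynomials: a · b = 4·x^4 + 4·x^3 + 14·x^2 + 12·x + 6. Reducing coefficients mod 7: a · b ≡ 4·x^4 + 4·x^3 + 5·x + 6. Now divide by f(x) = x^3 + 2·x^2 + 4·x + 5 in F_7[x], eliminating the leading term at each step:
  leading term 4·x^4: subtract (4·x)·f(x) = 4·x^4 + x^3 + 2·x^2 + 6·x, leaving 3·x^3 + 5·x^2 + 6·x + 6 (coefficients mod 7)
  leading term 3·x^3: subtract (3)·f(x) = 3·x^3 + 6·x^2 + 5·x + 1, leaving 6·x^2 + x + 5 (coefficients mod 7)
The degree is now < 3, so this is the remainder. Hence a · b ≡ 6·x^2 + x + 5 in F_7[x]/(f).

Final answer: a · b ≡ 6·x^2 + x + 5 (mod f(x))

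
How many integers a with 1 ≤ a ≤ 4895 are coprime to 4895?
3520

The number of a ∈ {1, ..., 4895} with gcd(a, 4895) = 1 is by definition Euler's totient φ(4895). φ is multiplicative, with φ(p^e) = p^e − p^(e−1). Factorise 4895 = 5 · 11 · 89. Then
  φ(4895) = (5 − 1) · (11 − 1) · (89 − 1) = 4 · 10 · 88 = 3520.
So there are 3520 such integers.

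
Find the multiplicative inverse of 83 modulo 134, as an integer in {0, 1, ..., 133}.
Apply the extended Euclidean algorithm to (134, 83), tracking rows (r, s, t) with s·134 + t·83 = r. Each division r_prev = q·r_cur + r_new produces the new row as (previous row) − q·(current row):
  row A: (134, 1, 0)   [1·134 + 0·83 = 134]
  row B: (83, 0, 1)   [0·134 + 1·83 = 83]
  134 = 1·83 + 51   → row C = row A − 1·row B = (51, 1, −1)   [check: 1·134 − 1·83 = 51]
  83 = 1·51 + 32   → row D = row B − 1·row C = (32, −1, 2)   [check: −1·134 + 2·83 = 32]
  51 = 1·32 + 19   → row E = row C − 1·row D = (19, 2, −3)   [check: 2·134 − 3·83 = 19]
  32 = 1·19 + 13   → row F = row D − 1·row E = (13, −3, 5)   [check: −3·134 + 5·83 = 13]
  19 = 1·13 + 6   → row G = row E − 1·row F = (6, 5, −8)   [check: 5·134 − 8·83 = 6]
  13 = 2·6 + 1   → row H = row F − 2·row G = (1, −13, 21)   [check: −13·134 + 21·83 = 1]
  6 = 6·1 + 0   → remainder 0, stop. gcd = 1 (last nonzero row H).
The gcd is 1, so 83 is invertible mod 134. The last nonzero row gives −13·134 + 21·83 = 1, so t = 21. So 83^(−1) ≡ 21 (mod 134). Verify: 83 · 21 = 1743 ≡ 1 (mod 134). ✓

Final answer: 83^(−1) ≡ 21 (mod 134)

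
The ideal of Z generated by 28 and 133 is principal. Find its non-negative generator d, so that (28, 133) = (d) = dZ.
In the PID Z, (a, b) is generated by gcd(a, b). Compute gcd(133, 28) with the extended Euclidean algorithm, tracking rows (r, s, t) with s·133 + t·28 = r:
  row A: (133, 1, 0)   [1·133 + 0·28 = 133]
  row B: (28, 0, 1)   [0·133 + 1·28 = 28]
  133 = 4·28 + 21   → row C = row A − 4·row B = (21, 1, −4)   [check: 1·133 − 4·28 = 21]
  28 = 1·21 + 7   → row D = row B − 1·row C = (7, −1, 5)   [check: −1·133 + 5·28 = 7]
  21 = 3·7 + 0   → remainder 0, stop. gcd = 7 (last nonzero row D).
So gcd(28, 133) = 7, with Bézout identity −1·133 + 5·28 = 7. Containment (⊇): the Bézout identity exhibits 7 as an element of (28, 133), giving (7) ⊆ (28, 133). Containment (⊆): since 7 | 28 and 7 | 133 (28 = 7·4, 133 = 7·19), every Z-linear combination of 28 and 133 is divisible by 7, so (28, 133) ⊆ (7). Therefore (28, 133) = (7), d = 7.

Final answer: (28, 133) = (7); d = 7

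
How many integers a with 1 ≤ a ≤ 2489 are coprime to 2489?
2340

The number of a ∈ {1, ..., 2489} with gcd(a, 2489) = 1 is by definition Euler's totient φ(2489). φ is multiplicative, with φ(p^e) = p^e − p^(e−1). Factorise 2489 = 19 · 131. Then
  φ(2489) = (19 − 1) · (131 − 1) = 18 · 130 = 2340.
So there are 2340 such integers.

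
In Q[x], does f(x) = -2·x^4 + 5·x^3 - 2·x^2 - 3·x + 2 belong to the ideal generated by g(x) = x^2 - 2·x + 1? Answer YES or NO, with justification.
YES

In Q[x] the ideal (g) consists of all multiples of g, so f ∈ (g) iff g | f, i.e. iff the remainder of f on division by g is 0. Divide f by g (g is monic, so eliminate the leading term of the running remainder at each step):
  leading term -2·x^4: subtract (-2·x^2)·g(x) = -2·x^4 + 4·x^3 - 2·x^2, leaving x^3 - 3·x + 2
  leading term x^3: subtract (x)·g(x) = x^3 - 2·x^2 + x, leaving 2·x^2 - 4·x + 2
  leading term 2·x^2: subtract (2)·g(x) = 2·x^2 - 4·x + 2, leaving 0
The remainder is 0, so f(x) = g(x) · h(x) with h(x) = -2·x^2 + x + 2. Hence g | f, i.e. f ∈ (g).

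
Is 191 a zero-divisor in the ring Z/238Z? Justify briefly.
NO

gcd(191, 238) = 1, so 191 is a unit in Z/238Z (it has a multiplicative inverse). A unit cannot be a zero-divisor: if 191·b ≡ 0 then multiplying both sides by 191^(−1) gives b ≡ 0. So 191 is not a zero-divisor.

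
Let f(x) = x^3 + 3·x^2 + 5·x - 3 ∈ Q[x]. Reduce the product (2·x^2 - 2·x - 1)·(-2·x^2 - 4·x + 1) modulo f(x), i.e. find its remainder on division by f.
a · b ≡ 8·x^2 - 50·x + 23 (mod f(x))

First multiply in Q[x] without reducing: a · b = -4·x^4 - 4·x^3 + 12·x^2 + 2·x - 1. Now divide by f(x) = x^3 + 3·x^2 + 5·x - 3, eliminating the leading term at each step:
  leading term -4·x^4: subtract (-4·x)·f(x) = -4·x^4 - 12·x^3 - 20·x^2 + 12·x, leaving 8·x^3 + 32·x^2 - 10·x - 1
  leading term 8·x^3: subtract (8)·f(x) = 8·x^3 + 24·x^2 + 40·x - 24, leaving 8·x^2 - 50·x + 23
The degree is now < 3, so this is the remainder. Hence a · b ≡ 8·x^2 - 50·x + 23 in Q[x]/(f).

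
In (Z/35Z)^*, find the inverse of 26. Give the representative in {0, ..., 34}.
26^(−1) ≡ 31 (mod 35)

Apply the extended Euclidean algorithm to (35, 26), tracking rows (r, s, t) with s·35 + t·26 = r. Each division r_prev = q·r_cur + r_new produces the new row as (previous row) − q·(current row):
  row A: (35, 1, 0)   [1·35 + 0·26 = 35]
  row B: (26, 0, 1)   [0·35 + 1·26 = 26]
  35 = 1·26 + 9   → row C = row A − 1·row B = (9, 1, −1)   [check: 1·35 − 1·26 = 9]
  26 = 2·9 + 8   → row D = row B − 2·row C = (8, −2, 3)   [check: −2·35 + 3·26 = 8]
  9 = 1·8 + 1   → row E = row C − 1·row D = (1, 3, −4)   [check: 3·35 − 4·26 = 1]
  8 = 8·1 + 0   → remainder 0, stop. gcd = 1 (last nonzero row E).
The gcd is 1, so 26 is invertible mod 35. The last nonzero row gives 3·35 − 4·26 = 1, so t = −4. So 26^(−1) ≡ −4 ≡ 31 (mod 35). Verify: 26 · 31 = 806 ≡ 1 (mod 35). ✓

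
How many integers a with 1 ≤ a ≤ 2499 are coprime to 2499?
1344

The number of a ∈ {1, ..., 2499} with gcd(a, 2499) = 1 is by definition Euler's totient φ(2499). φ is multiplicative, with φ(p^e) = p^e − p^(e−1). Factorise 2499 = 3 · 7^2 · 17. Then
  φ(2499) = (3 − 1) · (7^2 − 7^1) · (17 − 1) = 2 · 42 · 16 = 1344.
So there are 1344 such integers.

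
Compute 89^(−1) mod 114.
Apply the extended Euclidean algorithm to (114, 89), tracking rows (r, s, t) with s·114 + t·89 = r. Each division r_prev = q·r_cur + r_new produces the new row as (previous row) − q·(current row):
  row A: (114, 1, 0)   [1·114 + 0·89 = 114]
  row B: (89, 0, 1)   [0·114 + 1·89 = 89]
  114 = 1·89 + 25   → row C = row A − 1·row B = (25, 1, −1)   [check: 1·114 − 1·89 = 25]
  89 = 3·25 + 14   → row D = row B − 3·row C = (14, −3, 4)   [check: −3·114 + 4·89 = 14]
  25 = 1·14 + 11   → row E = row C − 1·row D = (11, 4, −5)   [check: 4·114 − 5·89 = 11]
  14 = 1·11 + 3   → row F = row D − 1·row E = (3, −7, 9)   [check: −7·114 + 9·89 = 3]
  11 = 3·3 + 2   → row G = row E − 3·row F = (2, 25, −32)   [check: 25·114 − 32·89 = 2]
  3 = 1·2 + 1   → row H = row F − 1·row G = (1, −32, 41)   [check: −32·114 + 41·89 = 1]
  2 = 2·1 + 0   → remainder 0, stop. gcd = 1 (last nonzero row H).
The gcd is 1, so 89 is invertible mod 114. The last nonzero row gives −32·114 + 41·89 = 1, so t = 41. So 89^(−1) ≡ 41 (mod 114). Verify: 89 · 41 = 3649 ≡ 1 (mod 114). ✓

Final answer: 89^(−1) ≡ 41 (mod 114)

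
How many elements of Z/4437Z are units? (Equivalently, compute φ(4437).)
An element a ∈ Z/4437Z is a unit iff gcd(a, 4437) = 1, so the number of units is φ(4437). φ is multiplicative, with φ(p^e) = p^e − p^(e−1). Factorise 4437 = 3^2 · 17 · 29. Then
  φ(4437) = (3^2 − 3^1) · (17 − 1) · (29 − 1) = 6 · 16 · 28 = 2688.

Final answer: Z/4437Z has φ(4437) = 2688 units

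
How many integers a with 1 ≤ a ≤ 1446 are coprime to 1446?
480

The number of a ∈ {1, ..., 1446} with gcd(a, 1446) = 1 is by definition Euler's totient φ(1446). φ is multiplicative, with φ(p^e) = p^e − p^(e−1). Factorise 1446 = 2 · 3 · 241. Then
  φ(1446) = (2 − 1) · (3 − 1) · (241 − 1) = 1 · 2 · 240 = 480.
So there are 480 such integers.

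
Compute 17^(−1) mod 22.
17^(−1) ≡ 13 (mod 22)

Apply the extended Euclidean algorithm to (22, 17), tracking rows (r, s, t) with s·22 + t·17 = r. Each division r_prev = q·r_cur + r_new produces the new row as (previous row) − q·(current row):
  row A: (22, 1, 0)   [1·22 + 0·17 = 22]
  row B: (17, 0, 1)   [0·22 + 1·17 = 17]
  22 = 1·17 + 5   → row C = row A − 1·row B = (5, 1, −1)   [check: 1·22 − 1·17 = 5]
  17 = 3·5 + 2   → row D = row B − 3·row C = (2, −3, 4)   [check: −3·22 + 4·17 = 2]
  5 = 2·2 + 1   → row E = row C − 2·row D = (1, 7, −9)   [check: 7·22 − 9·17 = 1]
  2 = 2·1 + 0   → remainder 0, stop. gcd = 1 (last nonzero row E).
The gcd is 1, so 17 is invertible mod 22. The last nonzero row gives 7·22 − 9·17 = 1, so t = −9. So 17^(−1) ≡ −9 ≡ 13 (mod 22). Verify: 17 · 13 = 221 ≡ 1 (mod 22). ✓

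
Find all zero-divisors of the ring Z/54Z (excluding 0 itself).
nonzero zero-divisors of Z/54Z = {2, 3, 4, 6, 8, 9, 10, 12, 14, 15, 16, 18, 20, 21, 22, 24, 26, 27, 28, 30, 32, 33, 34, 36, 38, 39, 40, 42, 44, 45, 46, 48, 50, 51, 52}

An element a ∈ Z/54Z (with a ≠ 0) is a zero-divisor iff gcd(a, 54) > 1 (because a is a unit precisely when gcd(a, n) = 1, and in Z/nZ every nonzero, non-unit element is a zero-divisor). Scan a = 1, ..., 53 and keep those with gcd(a, 54) > 1:
  gcd(2, 54) = 2, gcd(3, 54) = 3, gcd(4, 54) = 2, gcd(6, 54) = 6, gcd(8, 54) = 2, gcd(9, 54) = 9, gcd(10, 54) = 2, gcd(12, 54) = 6, gcd(14, 54) = 2, gcd(15, 54) = 3, gcd(16, 54) = 2, gcd(18, 54) = 18, gcd(20, 54) = 2, gcd(21, 54) = 3, gcd(22, 54) = 2, gcd(24, 54) = 6, gcd(26, 54) = 2, gcd(27, 54) = 27, gcd(28, 54) = 2, gcd(30, 54) = 6, gcd(32, 54) = 2, gcd(33, 54) = 3, gcd(34, 54) = 2, gcd(36, 54) = 18, gcd(38, 54) = 2, gcd(39, 54) = 3, gcd(40, 54) = 2, gcd(42, 54) = 6, gcd(44, 54) = 2, gcd(45, 54) = 9, gcd(46, 54) = 2, gcd(48, 54) = 6, gcd(50, 54) = 2, gcd(51, 54) = 3, gcd(52, 54) = 2.
All other a ∈ {1, ..., 53} have gcd(a, 54) = 1 and are units. So the nonzero zero-divisors are exactly the 35 values of a appearing in this scan.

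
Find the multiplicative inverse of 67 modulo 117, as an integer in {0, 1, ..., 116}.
Apply the extended Euclidean algorithm to (117, 67), tracking rows (r, s, t) with s·117 + t·67 = r. Each division r_prev = q·r_cur + r_new produces the new row as (previous row) − q·(current row):
  row A: (117, 1, 0)   [1·117 + 0·67 = 117]
  row B: (67, 0, 1)   [0·117 + 1·67 = 67]
  117 = 1·67 + 50   → row C = row A − 1·row B = (50, 1, −1)   [check: 1·117 − 1·67 = 50]
  67 = 1·50 + 17   → row D = row B − 1·row C = (17, −1, 2)   [check: −1·117 + 2·67 = 17]
  50 = 2·17 + 16   → row E = row C − 2·row D = (16, 3, −5)   [check: 3·117 − 5·67 = 16]
  17 = 1·16 + 1   → row F = row D − 1·row E = (1, −4, 7)   [check: −4·117 + 7·67 = 1]
  16 = 16·1 + 0   → remainder 0, stop. gcd = 1 (last nonzero row F).
The gcd is 1, so 67 is invertible mod 117. The last nonzero row gives −4·117 + 7·67 = 1, so t = 7. So 67^(−1) ≡ 7 (mod 117). Verify: 67 · 7 = 469 ≡ 1 (mod 117). ✓

Final answer: 67^(−1) ≡ 7 (mod 117)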